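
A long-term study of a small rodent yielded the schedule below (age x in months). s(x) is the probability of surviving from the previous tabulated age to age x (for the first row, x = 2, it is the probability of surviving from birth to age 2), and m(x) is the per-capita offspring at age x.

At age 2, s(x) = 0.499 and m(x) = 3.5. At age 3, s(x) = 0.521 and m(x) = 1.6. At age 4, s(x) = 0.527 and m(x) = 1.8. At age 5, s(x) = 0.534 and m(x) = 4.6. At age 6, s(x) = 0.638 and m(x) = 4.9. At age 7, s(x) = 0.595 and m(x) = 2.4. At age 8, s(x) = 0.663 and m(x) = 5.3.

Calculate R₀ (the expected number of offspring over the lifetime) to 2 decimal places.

Survivorship from birth: l_x = s_2·s_3·…·s_x.
  l_2 = 0.49900
  l_3 = 0.25998
  l_4 = 0.13701
  l_5 = 0.07316
  l_6 = 0.04668
  l_7 = 0.02777
  l_8 = 0.01841
R₀ = Σ l_x m(x):
  age 2: 0.49900 × 3.5 = 1.7465
  age 3: 0.25998 × 1.6 = 0.4160
  age 4: 0.13701 × 1.8 = 0.2466
  age 5: 0.07316 × 4.6 = 0.3365
  age 6: 0.04668 × 4.9 = 0.2287
  age 7: 0.02777 × 2.4 = 0.0666
  age 8: 0.01841 × 5.3 = 0.0976
R₀ = 1.7465 + 0.4160 + 0.2466 + 0.3365 + 0.2287 + 0.0666 + 0.0976 = 3.1386

3.14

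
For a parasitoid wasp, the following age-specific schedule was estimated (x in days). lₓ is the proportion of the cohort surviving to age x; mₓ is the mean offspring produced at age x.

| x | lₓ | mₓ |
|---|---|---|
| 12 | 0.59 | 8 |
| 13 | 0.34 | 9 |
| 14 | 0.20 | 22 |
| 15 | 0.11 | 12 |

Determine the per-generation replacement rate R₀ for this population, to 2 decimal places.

13.50

R₀ = Σ lₓ mₓ:
  age 12: 0.59 × 8 = 4.7200
  age 13: 0.34 × 9 = 3.0600
  age 14: 0.20 × 22 = 4.4000
  age 15: 0.11 × 12 = 1.3200
R₀ = 4.7200 + 3.0600 + 4.4000 + 1.3200 = 13.5000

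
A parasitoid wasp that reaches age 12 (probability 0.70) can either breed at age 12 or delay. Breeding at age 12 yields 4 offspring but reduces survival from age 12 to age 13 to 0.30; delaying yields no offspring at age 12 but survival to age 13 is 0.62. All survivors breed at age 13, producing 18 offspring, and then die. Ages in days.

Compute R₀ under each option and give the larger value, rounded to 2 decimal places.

7.81

breed at age 12: R₀ = 0.70 × (4 + 0.30 × 18) = 0.70 × 9.4000 = 6.5800
delay to age 13: R₀ = 0.70 × (0.62 × 18) = 0.70 × 11.1600 = 7.8120
Higher: delay to age 13 (7.8120).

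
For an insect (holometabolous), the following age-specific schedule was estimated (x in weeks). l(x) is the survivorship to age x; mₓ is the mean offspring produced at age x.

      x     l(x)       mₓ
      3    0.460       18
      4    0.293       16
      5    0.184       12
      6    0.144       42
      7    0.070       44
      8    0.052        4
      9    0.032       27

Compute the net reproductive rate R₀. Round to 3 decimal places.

25.376

R₀ = Σ l(x) mₓ:
  age 3: 0.460 × 18 = 8.2800
  age 4: 0.293 × 16 = 4.6880
  age 5: 0.184 × 12 = 2.2080
  age 6: 0.144 × 42 = 6.0480
  age 7: 0.070 × 44 = 3.0800
  age 8: 0.052 × 4 = 0.2080
  age 9: 0.032 × 27 = 0.8640
R₀ = 8.2800 + 4.6880 + 2.2080 + 6.0480 + 3.0800 + 0.2080 + 0.8640 = 25.3760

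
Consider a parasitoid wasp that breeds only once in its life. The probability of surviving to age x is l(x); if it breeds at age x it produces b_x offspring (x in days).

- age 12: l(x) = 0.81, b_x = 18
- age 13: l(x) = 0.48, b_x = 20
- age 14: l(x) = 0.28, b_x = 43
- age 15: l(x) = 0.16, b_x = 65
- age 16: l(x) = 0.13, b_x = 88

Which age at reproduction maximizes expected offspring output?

Expected offspring if breeding at age x = l(x) × b_x:
  age 12: 0.81 × 18 = 14.580
  age 13: 0.48 × 20 = 9.600
  age 14: 0.28 × 43 = 12.040
  age 15: 0.16 × 65 = 10.400
  age 16: 0.13 × 88 = 11.440
Maximum at age 12 (14.580).

12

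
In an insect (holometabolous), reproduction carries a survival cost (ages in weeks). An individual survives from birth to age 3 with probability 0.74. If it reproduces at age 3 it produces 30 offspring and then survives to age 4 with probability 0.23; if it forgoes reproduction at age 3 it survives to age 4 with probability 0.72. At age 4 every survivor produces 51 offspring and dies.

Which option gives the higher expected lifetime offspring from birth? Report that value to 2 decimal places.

breed at age 3: R₀ = 0.74 × (30 + 0.23 × 51) = 0.74 × 41.7300 = 30.8802
delay to age 4: R₀ = 0.74 × (0.72 × 51) = 0.74 × 36.7200 = 27.1728
Higher: breed at age 3 (30.8802).

30.88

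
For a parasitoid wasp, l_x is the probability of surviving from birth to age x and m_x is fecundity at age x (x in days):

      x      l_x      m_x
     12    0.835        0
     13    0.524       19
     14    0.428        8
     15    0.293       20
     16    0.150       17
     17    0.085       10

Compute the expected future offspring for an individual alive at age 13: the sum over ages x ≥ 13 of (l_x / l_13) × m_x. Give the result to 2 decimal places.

l_13 = 0.524. Conditional survival from age 13 to x is l_x / l_13.
  x=13: (0.524/0.524) × 19 = 19.0000
  x=14: (0.428/0.524) × 8 = 6.5344
  x=15: (0.293/0.524) × 20 = 11.1832
  x=16: (0.150/0.524) × 17 = 4.8664
  x=17: (0.085/0.524) × 10 = 1.6221
Sum = 19.0000 + 6.5344 + 11.1832 + 4.8664 + 1.6221 = 43.2061

43.21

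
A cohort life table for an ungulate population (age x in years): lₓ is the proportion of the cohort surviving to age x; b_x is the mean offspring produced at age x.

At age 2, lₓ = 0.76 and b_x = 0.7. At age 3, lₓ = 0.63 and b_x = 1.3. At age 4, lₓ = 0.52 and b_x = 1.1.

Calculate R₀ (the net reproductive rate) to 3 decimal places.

1.923

R₀ = Σ lₓ b_x:
  age 2: 0.76 × 0.7 = 0.5320
  age 3: 0.63 × 1.3 = 0.8190
  age 4: 0.52 × 1.1 = 0.5720
R₀ = 0.5320 + 0.8190 + 0.5720 = 1.9230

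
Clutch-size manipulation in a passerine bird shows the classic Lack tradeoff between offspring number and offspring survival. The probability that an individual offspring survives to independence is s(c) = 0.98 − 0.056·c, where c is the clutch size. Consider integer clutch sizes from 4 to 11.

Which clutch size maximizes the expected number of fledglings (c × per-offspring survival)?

Expected fledglings = c × s(c):
  c=4: 4 × 0.756 = 3.024
  c=5: 5 × 0.700 = 3.500
  c=6: 6 × 0.644 = 3.864
  c=7: 7 × 0.588 = 4.116
  c=8: 8 × 0.532 = 4.256
  c=9: 9 × 0.476 = 4.284
  c=10: 10 × 0.420 = 4.200
  c=11: 11 × 0.364 = 4.004
Maximum at c = 9 (4.284 fledglings).

9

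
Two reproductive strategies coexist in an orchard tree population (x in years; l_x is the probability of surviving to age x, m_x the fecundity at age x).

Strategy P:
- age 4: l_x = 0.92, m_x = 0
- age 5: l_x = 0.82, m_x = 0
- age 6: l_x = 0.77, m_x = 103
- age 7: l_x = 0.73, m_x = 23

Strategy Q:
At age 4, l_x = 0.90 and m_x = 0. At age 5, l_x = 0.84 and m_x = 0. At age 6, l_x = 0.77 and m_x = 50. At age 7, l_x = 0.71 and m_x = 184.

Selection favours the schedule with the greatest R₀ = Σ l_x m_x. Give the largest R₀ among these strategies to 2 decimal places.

169.14

Strategy P: R₀ = 0.92×0 + 0.82×0 + 0.77×103 + 0.73×23 = 96.1000
Strategy Q: R₀ = 0.90×0 + 0.84×0 + 0.77×50 + 0.71×184 = 169.1400
Highest R₀: strategy Q with 169.1400.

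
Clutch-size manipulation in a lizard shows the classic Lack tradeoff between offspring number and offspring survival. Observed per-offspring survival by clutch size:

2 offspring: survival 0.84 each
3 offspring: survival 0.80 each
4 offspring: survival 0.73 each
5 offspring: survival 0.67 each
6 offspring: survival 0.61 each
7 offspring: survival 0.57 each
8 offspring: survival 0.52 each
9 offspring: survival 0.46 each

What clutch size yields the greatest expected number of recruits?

Expected recruits = c × s(c):
  c=2: 2 × 0.84 = 1.680
  c=3: 3 × 0.80 = 2.400
  c=4: 4 × 0.73 = 2.920
  c=5: 5 × 0.67 = 3.350
  c=6: 6 × 0.61 = 3.660
  c=7: 7 × 0.57 = 3.990
  c=8: 8 × 0.52 = 4.160
  c=9: 9 × 0.46 = 4.140
Maximum at c = 8 (4.160 recruits).

8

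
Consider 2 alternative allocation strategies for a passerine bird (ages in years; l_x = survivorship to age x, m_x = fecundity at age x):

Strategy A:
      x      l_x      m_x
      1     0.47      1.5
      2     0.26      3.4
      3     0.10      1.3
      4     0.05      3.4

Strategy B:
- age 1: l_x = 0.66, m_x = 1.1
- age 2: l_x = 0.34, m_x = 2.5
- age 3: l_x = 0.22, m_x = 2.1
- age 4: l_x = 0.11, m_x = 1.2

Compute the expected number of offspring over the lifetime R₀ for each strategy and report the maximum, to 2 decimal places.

2.17

Strategy A: R₀ = 0.47×1.5 + 0.26×3.4 + 0.10×1.3 + 0.05×3.4 = 1.8890
Strategy B: R₀ = 0.66×1.1 + 0.34×2.5 + 0.22×2.1 + 0.11×1.2 = 2.1700
Highest R₀: strategy B with 2.1700.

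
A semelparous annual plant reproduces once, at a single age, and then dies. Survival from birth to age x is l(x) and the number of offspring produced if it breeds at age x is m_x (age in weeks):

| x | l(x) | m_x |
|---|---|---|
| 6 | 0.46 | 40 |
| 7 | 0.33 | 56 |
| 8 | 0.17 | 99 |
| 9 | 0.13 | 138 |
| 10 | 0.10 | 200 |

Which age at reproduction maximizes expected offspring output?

Expected offspring if breeding at age x = l(x) × m_x:
  age 6: 0.46 × 40 = 18.400
  age 7: 0.33 × 56 = 18.480
  age 8: 0.17 × 99 = 16.830
  age 9: 0.13 × 138 = 17.940
  age 10: 0.10 × 200 = 20.000
Maximum at age 10 (20.000).

10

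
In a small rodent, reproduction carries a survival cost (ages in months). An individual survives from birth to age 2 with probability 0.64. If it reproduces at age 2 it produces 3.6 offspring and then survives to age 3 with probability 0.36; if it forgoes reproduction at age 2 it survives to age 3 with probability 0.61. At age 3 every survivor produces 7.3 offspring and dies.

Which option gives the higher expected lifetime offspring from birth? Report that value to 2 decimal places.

3.99

breed at age 2: R₀ = 0.64 × (3.6 + 0.36 × 7.3) = 0.64 × 6.2280 = 3.9859
delay to age 3: R₀ = 0.64 × (0.61 × 7.3) = 0.64 × 4.4530 = 2.8499
Higher: breed at age 2 (3.9859).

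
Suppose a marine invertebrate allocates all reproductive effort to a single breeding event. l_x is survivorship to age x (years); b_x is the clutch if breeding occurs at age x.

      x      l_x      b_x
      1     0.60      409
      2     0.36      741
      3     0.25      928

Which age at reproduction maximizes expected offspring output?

2

Expected offspring if breeding at age x = l_x × b_x:
  age 1: 0.60 × 409 = 245.400
  age 2: 0.36 × 741 = 266.760
  age 3: 0.25 × 928 = 232.000
Maximum at age 2 (266.760).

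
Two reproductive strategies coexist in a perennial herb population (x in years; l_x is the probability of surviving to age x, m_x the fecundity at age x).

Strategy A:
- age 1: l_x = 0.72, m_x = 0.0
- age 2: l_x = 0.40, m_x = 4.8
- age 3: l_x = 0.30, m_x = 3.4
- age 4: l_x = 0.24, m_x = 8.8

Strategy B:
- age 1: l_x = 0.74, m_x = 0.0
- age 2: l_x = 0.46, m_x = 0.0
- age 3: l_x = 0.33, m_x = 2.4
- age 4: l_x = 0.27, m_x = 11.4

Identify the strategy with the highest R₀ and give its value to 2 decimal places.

Strategy A: R₀ = 0.72×0.0 + 0.40×4.8 + 0.30×3.4 + 0.24×8.8 = 5.0520
Strategy B: R₀ = 0.74×0.0 + 0.46×0.0 + 0.33×2.4 + 0.27×11.4 = 3.8700
Highest R₀: strategy A with 5.0520.

5.05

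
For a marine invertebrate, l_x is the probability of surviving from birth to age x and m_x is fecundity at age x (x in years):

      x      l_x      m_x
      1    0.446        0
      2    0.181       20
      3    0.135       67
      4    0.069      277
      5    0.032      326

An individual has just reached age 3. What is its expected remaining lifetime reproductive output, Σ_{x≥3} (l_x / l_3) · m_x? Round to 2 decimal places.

l_3 = 0.135. Conditional survival from age 3 to x is l_x / l_3.
  x=3: (0.135/0.135) × 67 = 67.0000
  x=4: (0.069/0.135) × 277 = 141.5778
  x=5: (0.032/0.135) × 326 = 77.2741
Sum = 67.0000 + 141.5778 + 77.2741 = 285.8519

285.85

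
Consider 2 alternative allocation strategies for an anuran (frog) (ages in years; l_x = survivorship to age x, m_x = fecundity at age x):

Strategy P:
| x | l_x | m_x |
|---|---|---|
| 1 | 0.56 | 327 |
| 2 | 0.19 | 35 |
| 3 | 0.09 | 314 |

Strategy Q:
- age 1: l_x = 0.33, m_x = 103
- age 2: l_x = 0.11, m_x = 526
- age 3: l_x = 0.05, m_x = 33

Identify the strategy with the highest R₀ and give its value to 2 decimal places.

Strategy P: R₀ = 0.56×327 + 0.19×35 + 0.09×314 = 218.0300
Strategy Q: R₀ = 0.33×103 + 0.11×526 + 0.05×33 = 93.5000
Highest R₀: strategy P with 218.0300.

218.03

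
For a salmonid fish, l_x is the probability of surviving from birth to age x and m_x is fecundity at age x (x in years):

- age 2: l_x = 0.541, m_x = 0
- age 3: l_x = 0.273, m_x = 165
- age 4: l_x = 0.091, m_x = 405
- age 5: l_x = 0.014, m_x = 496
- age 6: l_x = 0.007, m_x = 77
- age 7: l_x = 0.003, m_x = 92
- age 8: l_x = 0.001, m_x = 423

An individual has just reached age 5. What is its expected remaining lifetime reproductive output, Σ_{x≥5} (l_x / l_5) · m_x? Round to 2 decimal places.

l_5 = 0.014. Conditional survival from age 5 to x is l_x / l_5.
  x=5: (0.014/0.014) × 496 = 496.0000
  x=6: (0.007/0.014) × 77 = 38.5000
  x=7: (0.003/0.014) × 92 = 19.7143
  x=8: (0.001/0.014) × 423 = 30.2143
Sum = 496.0000 + 38.5000 + 19.7143 + 30.2143 = 584.4286

584.43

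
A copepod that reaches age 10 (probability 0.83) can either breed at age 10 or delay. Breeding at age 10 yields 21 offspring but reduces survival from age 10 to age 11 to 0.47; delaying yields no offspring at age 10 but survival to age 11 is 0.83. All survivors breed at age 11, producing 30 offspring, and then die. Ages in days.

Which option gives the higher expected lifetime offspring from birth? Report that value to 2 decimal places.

29.13

breed at age 10: R₀ = 0.83 × (21 + 0.47 × 30) = 0.83 × 35.1000 = 29.1330
delay to age 11: R₀ = 0.83 × (0.83 × 30) = 0.83 × 24.9000 = 20.6670
Higher: breed at age 10 (29.1330).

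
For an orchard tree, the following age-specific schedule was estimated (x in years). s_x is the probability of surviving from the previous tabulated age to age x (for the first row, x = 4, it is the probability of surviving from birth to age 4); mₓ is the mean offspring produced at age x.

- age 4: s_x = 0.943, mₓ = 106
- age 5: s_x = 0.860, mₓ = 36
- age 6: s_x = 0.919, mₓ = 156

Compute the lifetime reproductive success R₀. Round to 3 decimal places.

245.419

Survivorship from birth: l_x = s_4·s_5·…·s_x.
  l_4 = 0.94300
  l_5 = 0.81098
  l_6 = 0.74529
R₀ = Σ l_x mₓ:
  age 4: 0.94300 × 106 = 99.9580
  age 5: 0.81098 × 36 = 29.1953
  age 6: 0.74529 × 156 = 116.2652
R₀ = 99.9580 + 29.1953 + 116.2652 = 245.4185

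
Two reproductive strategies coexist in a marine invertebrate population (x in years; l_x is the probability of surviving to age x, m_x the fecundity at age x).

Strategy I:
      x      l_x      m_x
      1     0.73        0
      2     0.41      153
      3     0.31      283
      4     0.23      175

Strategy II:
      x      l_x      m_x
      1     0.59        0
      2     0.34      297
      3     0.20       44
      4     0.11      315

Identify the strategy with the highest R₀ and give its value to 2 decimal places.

190.71

Strategy I: R₀ = 0.73×0 + 0.41×153 + 0.31×283 + 0.23×175 = 190.7100
Strategy II: R₀ = 0.59×0 + 0.34×297 + 0.20×44 + 0.11×315 = 144.4300
Highest R₀: strategy I with 190.7100.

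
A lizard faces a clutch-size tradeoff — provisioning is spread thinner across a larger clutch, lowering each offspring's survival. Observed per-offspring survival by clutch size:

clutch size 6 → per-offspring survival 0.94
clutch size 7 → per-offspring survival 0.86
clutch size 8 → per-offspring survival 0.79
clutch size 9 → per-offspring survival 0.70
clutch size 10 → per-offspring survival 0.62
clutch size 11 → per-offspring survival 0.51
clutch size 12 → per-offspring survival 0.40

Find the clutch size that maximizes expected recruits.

8

Expected recruits = c × s(c):
  c=6: 6 × 0.94 = 5.640
  c=7: 7 × 0.86 = 6.020
  c=8: 8 × 0.79 = 6.320
  c=9: 9 × 0.70 = 6.300
  c=10: 10 × 0.62 = 6.200
  c=11: 11 × 0.51 = 5.610
  c=12: 12 × 0.40 = 4.800
Maximum at c = 8 (6.320 recruits).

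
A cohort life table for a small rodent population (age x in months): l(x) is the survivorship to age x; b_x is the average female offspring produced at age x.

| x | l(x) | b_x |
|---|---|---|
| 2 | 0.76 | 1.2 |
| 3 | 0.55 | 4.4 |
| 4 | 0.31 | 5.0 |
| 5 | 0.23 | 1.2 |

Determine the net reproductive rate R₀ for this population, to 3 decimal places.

5.158

R₀ = Σ l(x) b_x:
  age 2: 0.76 × 1.2 = 0.9120
  age 3: 0.55 × 4.4 = 2.4200
  age 4: 0.31 × 5.0 = 1.5500
  age 5: 0.23 × 1.2 = 0.2760
R₀ = 0.9120 + 2.4200 + 1.5500 + 0.2760 = 5.1580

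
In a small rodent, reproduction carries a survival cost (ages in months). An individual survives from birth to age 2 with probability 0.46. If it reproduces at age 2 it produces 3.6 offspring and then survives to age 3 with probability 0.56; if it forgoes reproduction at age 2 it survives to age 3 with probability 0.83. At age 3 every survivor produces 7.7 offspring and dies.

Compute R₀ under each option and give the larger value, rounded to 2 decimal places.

breed at age 2: R₀ = 0.46 × (3.6 + 0.56 × 7.7) = 0.46 × 7.9120 = 3.6395
delay to age 3: R₀ = 0.46 × (0.83 × 7.7) = 0.46 × 6.3910 = 2.9399
Higher: breed at age 2 (3.6395).

3.64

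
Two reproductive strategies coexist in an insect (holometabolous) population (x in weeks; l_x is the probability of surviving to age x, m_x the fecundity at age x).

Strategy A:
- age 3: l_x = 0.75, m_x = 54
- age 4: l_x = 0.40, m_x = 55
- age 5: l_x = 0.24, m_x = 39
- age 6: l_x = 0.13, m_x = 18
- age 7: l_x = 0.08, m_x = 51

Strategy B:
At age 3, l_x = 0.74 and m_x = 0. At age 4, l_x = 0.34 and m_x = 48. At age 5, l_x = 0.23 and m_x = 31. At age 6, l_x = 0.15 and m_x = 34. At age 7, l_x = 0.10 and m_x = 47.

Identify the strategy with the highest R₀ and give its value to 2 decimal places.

78.28

Strategy A: R₀ = 0.75×54 + 0.40×55 + 0.24×39 + 0.13×18 + 0.08×51 = 78.2800
Strategy B: R₀ = 0.74×0 + 0.34×48 + 0.23×31 + 0.15×34 + 0.10×47 = 33.2500
Highest R₀: strategy A with 78.2800.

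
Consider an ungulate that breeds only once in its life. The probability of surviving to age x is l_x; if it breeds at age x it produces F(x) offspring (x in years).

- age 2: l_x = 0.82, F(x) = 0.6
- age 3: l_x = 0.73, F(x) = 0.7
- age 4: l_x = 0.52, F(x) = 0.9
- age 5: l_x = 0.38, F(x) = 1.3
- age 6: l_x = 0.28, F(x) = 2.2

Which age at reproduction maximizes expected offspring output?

6

Expected offspring if breeding at age x = l_x × F(x):
  age 2: 0.82 × 0.6 = 0.492
  age 3: 0.73 × 0.7 = 0.511
  age 4: 0.52 × 0.9 = 0.468
  age 5: 0.38 × 1.3 = 0.494
  age 6: 0.28 × 2.2 = 0.616
Maximum at age 6 (0.616).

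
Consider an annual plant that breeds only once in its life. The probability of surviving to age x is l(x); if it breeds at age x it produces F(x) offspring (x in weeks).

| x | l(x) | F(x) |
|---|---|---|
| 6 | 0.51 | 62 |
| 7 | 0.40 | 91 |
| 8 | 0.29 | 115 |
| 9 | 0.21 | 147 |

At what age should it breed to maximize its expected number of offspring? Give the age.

Expected offspring if breeding at age x = l(x) × F(x):
  age 6: 0.51 × 62 = 31.620
  age 7: 0.40 × 91 = 36.400
  age 8: 0.29 × 115 = 33.350
  age 9: 0.21 × 147 = 30.870
Maximum at age 7 (36.400).

7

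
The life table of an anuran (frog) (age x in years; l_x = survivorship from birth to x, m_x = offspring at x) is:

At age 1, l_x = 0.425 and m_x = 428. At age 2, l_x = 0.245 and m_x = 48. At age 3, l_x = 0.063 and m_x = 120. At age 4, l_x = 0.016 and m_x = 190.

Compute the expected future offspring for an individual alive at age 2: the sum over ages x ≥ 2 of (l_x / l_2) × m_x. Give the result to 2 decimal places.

l_2 = 0.245. Conditional survival from age 2 to x is l_x / l_2.
  x=2: (0.245/0.245) × 48 = 48.0000
  x=3: (0.063/0.245) × 120 = 30.8571
  x=4: (0.016/0.245) × 190 = 12.4082
Sum = 48.0000 + 30.8571 + 12.4082 = 91.2653

91.27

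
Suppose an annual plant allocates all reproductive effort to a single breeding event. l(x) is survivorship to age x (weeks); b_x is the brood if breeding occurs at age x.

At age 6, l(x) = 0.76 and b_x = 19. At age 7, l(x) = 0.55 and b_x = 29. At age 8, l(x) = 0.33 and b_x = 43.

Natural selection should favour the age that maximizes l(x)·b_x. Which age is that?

7

Expected offspring if breeding at age x = l(x) × b_x:
  age 6: 0.76 × 19 = 14.440
  age 7: 0.55 × 29 = 15.950
  age 8: 0.33 × 43 = 14.190
Maximum at age 7 (15.950).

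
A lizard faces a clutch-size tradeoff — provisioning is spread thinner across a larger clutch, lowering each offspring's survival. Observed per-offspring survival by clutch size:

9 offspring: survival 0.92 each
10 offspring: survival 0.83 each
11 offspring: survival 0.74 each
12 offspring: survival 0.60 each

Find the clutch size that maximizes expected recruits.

10

Expected recruits = c × s(c):
  c=9: 9 × 0.92 = 8.280
  c=10: 10 × 0.83 = 8.300
  c=11: 11 × 0.74 = 8.140
  c=12: 12 × 0.60 = 7.200
Maximum at c = 10 (8.300 recruits).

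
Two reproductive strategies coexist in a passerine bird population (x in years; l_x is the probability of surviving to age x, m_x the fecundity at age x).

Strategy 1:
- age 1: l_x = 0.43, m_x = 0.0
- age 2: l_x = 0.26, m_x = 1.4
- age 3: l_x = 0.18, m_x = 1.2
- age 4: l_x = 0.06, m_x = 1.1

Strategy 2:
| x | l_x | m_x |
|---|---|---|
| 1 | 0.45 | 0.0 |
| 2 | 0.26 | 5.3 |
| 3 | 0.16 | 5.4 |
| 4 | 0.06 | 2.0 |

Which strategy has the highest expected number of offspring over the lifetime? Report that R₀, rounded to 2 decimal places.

2.36

Strategy 1: R₀ = 0.43×0.0 + 0.26×1.4 + 0.18×1.2 + 0.06×1.1 = 0.6460
Strategy 2: R₀ = 0.45×0.0 + 0.26×5.3 + 0.16×5.4 + 0.06×2.0 = 2.3620
Highest R₀: strategy 2 with 2.3620.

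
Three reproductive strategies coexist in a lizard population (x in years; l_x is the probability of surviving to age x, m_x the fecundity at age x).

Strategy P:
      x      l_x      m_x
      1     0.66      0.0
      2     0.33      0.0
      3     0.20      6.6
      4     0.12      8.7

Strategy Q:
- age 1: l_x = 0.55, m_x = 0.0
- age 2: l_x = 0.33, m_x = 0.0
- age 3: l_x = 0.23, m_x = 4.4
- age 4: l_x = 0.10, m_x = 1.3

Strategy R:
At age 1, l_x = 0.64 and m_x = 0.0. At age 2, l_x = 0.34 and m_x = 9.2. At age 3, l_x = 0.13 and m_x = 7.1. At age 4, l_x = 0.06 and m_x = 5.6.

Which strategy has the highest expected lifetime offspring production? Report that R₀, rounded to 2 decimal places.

4.39

Strategy P: R₀ = 0.66×0.0 + 0.33×0.0 + 0.20×6.6 + 0.12×8.7 = 2.3640
Strategy Q: R₀ = 0.55×0.0 + 0.33×0.0 + 0.23×4.4 + 0.10×1.3 = 1.1420
Strategy R: R₀ = 0.64×0.0 + 0.34×9.2 + 0.13×7.1 + 0.06×5.6 = 4.3870
Highest R₀: strategy R with 4.3870.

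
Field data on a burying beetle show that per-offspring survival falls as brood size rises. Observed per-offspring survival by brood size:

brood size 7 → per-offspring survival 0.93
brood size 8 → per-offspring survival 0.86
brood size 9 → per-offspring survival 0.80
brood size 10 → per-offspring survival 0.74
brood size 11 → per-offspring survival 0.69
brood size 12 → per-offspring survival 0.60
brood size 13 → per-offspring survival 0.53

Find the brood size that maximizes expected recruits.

11

Expected recruits = c × s(c):
  c=7: 7 × 0.93 = 6.510
  c=8: 8 × 0.86 = 6.880
  c=9: 9 × 0.80 = 7.200
  c=10: 10 × 0.74 = 7.400
  c=11: 11 × 0.69 = 7.590
  c=12: 12 × 0.60 = 7.200
  c=13: 13 × 0.53 = 6.890
Maximum at c = 11 (7.590 recruits).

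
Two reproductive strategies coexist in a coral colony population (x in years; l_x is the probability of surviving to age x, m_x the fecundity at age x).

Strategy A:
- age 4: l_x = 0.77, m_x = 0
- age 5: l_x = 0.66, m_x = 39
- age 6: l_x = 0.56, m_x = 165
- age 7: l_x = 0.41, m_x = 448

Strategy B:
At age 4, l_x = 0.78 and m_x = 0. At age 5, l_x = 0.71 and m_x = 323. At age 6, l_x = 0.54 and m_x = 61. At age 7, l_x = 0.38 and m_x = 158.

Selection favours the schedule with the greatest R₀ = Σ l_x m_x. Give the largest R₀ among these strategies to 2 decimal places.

Strategy A: R₀ = 0.77×0 + 0.66×39 + 0.56×165 + 0.41×448 = 301.8200
Strategy B: R₀ = 0.78×0 + 0.71×323 + 0.54×61 + 0.38×158 = 322.3100
Highest R₀: strategy B with 322.3100.

322.31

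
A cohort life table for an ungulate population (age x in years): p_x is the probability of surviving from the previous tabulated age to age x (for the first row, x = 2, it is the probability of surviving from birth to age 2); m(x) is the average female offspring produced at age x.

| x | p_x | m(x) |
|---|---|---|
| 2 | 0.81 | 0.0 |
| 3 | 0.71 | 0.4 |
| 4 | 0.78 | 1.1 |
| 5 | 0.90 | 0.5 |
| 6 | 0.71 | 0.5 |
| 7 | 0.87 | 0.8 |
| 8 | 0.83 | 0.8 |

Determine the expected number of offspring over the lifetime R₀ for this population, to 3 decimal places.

1.434

Survivorship from birth: l_x = p_2·p_3·…·p_x.
  l_2 = 0.81000
  l_3 = 0.57510
  l_4 = 0.44858
  l_5 = 0.40372
  l_6 = 0.28664
  l_7 = 0.24938
  l_8 = 0.20698
R₀ = Σ l_x m(x):
  age 2: 0.81000 × 0.0 = 0.0000
  age 3: 0.57510 × 0.4 = 0.2300
  age 4: 0.44858 × 1.1 = 0.4934
  age 5: 0.40372 × 0.5 = 0.2019
  age 6: 0.28664 × 0.5 = 0.1433
  age 7: 0.24938 × 0.8 = 0.1995
  age 8: 0.20698 × 0.8 = 0.1656
R₀ = 0.0000 + 0.2300 + 0.4934 + 0.2019 + 0.1433 + 0.1995 + 0.1656 = 1.4337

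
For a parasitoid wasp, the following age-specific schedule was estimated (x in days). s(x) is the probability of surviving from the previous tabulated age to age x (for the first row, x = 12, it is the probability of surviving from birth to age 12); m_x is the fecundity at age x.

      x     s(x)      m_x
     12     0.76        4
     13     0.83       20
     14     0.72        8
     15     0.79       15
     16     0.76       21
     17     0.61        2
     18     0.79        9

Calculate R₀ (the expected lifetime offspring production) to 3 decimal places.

31.913

Survivorship from birth: l_x = s_12·s_13·…·s_x.
  l_12 = 0.76000
  l_13 = 0.63080
  l_14 = 0.45418
  l_15 = 0.35880
  l_16 = 0.27269
  l_17 = 0.16634
  l_18 = 0.13141
R₀ = Σ l_x m_x:
  age 12: 0.76000 × 4 = 3.0400
  age 13: 0.63080 × 20 = 12.6160
  age 14: 0.45418 × 8 = 3.6334
  age 15: 0.35880 × 15 = 5.3820
  age 16: 0.27269 × 21 = 5.7265
  age 17: 0.16634 × 2 = 0.3327
  age 18: 0.13141 × 9 = 1.1827
R₀ = 3.0400 + 12.6160 + 3.6334 + 5.3820 + 5.7265 + 0.3327 + 1.1827 = 31.9133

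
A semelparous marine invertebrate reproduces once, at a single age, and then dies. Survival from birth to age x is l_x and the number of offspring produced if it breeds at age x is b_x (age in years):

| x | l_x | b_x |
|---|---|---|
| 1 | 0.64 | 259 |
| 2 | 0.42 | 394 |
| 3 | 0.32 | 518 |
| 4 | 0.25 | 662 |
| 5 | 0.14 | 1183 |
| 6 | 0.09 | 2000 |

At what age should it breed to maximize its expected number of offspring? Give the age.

6

Expected offspring if breeding at age x = l_x × b_x:
  age 1: 0.64 × 259 = 165.760
  age 2: 0.42 × 394 = 165.480
  age 3: 0.32 × 518 = 165.760
  age 4: 0.25 × 662 = 165.500
  age 5: 0.14 × 1183 = 165.620
  age 6: 0.09 × 2000 = 180.000
Maximum at age 6 (180.000).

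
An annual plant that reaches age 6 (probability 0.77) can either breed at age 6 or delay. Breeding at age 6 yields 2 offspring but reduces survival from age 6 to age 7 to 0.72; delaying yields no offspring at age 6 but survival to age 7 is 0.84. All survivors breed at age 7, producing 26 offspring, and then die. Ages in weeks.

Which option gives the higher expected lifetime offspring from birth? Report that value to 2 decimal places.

breed at age 6: R₀ = 0.77 × (2 + 0.72 × 26) = 0.77 × 20.7200 = 15.9544
delay to age 7: R₀ = 0.77 × (0.84 × 26) = 0.77 × 21.8400 = 16.8168
Higher: delay to age 7 (16.8168).

16.82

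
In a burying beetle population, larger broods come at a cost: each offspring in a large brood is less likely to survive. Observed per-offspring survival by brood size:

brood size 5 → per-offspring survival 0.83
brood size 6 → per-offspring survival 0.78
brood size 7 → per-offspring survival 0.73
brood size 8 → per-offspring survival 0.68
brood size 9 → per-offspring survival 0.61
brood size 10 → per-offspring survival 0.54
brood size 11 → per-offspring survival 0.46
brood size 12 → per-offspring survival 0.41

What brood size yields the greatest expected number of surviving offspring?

Expected surviving offspring = c × s(c):
  c=5: 5 × 0.83 = 4.150
  c=6: 6 × 0.78 = 4.680
  c=7: 7 × 0.73 = 5.110
  c=8: 8 × 0.68 = 5.440
  c=9: 9 × 0.61 = 5.490
  c=10: 10 × 0.54 = 5.400
  c=11: 11 × 0.46 = 5.060
  c=12: 12 × 0.41 = 4.920
Maximum at c = 9 (5.490 surviving offspring).

9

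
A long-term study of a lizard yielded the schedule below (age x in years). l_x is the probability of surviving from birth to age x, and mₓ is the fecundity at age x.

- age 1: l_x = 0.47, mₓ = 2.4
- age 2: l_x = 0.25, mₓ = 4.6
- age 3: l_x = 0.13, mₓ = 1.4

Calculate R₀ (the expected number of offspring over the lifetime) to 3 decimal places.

R₀ = Σ l_x mₓ:
  age 1: 0.47 × 2.4 = 1.1280
  age 2: 0.25 × 4.6 = 1.1500
  age 3: 0.13 × 1.4 = 0.1820
R₀ = 1.1280 + 1.1500 + 0.1820 = 2.4600

2.460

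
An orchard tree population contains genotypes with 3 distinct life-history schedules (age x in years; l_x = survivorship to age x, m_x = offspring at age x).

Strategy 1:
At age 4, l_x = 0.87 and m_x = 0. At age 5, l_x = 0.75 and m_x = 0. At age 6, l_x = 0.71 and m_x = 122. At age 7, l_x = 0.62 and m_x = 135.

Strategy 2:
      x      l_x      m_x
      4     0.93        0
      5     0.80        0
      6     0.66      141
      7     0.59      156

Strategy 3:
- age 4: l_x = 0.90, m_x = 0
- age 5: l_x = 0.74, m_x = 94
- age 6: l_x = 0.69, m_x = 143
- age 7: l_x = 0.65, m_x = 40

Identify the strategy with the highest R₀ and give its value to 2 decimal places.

194.23

Strategy 1: R₀ = 0.87×0 + 0.75×0 + 0.71×122 + 0.62×135 = 170.3200
Strategy 2: R₀ = 0.93×0 + 0.80×0 + 0.66×141 + 0.59×156 = 185.1000
Strategy 3: R₀ = 0.90×0 + 0.74×94 + 0.69×143 + 0.65×40 = 194.2300
Highest R₀: strategy 3 with 194.2300.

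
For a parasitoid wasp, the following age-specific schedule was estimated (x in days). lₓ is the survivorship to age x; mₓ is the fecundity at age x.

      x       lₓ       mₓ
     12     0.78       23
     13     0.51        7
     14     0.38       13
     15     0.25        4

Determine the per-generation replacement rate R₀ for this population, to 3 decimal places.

27.450

R₀ = Σ lₓ mₓ:
  age 12: 0.78 × 23 = 17.9400
  age 13: 0.51 × 7 = 3.5700
  age 14: 0.38 × 13 = 4.9400
  age 15: 0.25 × 4 = 1.0000
R₀ = 17.9400 + 3.5700 + 4.9400 + 1.0000 = 27.4500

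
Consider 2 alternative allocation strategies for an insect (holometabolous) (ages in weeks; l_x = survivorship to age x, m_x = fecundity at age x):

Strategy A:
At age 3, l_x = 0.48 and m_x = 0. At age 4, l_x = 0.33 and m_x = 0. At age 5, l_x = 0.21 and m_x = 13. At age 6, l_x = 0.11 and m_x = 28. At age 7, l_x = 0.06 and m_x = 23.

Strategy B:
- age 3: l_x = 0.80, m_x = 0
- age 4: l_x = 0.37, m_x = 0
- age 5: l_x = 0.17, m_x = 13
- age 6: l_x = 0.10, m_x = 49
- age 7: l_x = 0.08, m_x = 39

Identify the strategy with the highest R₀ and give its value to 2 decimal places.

10.23

Strategy A: R₀ = 0.48×0 + 0.33×0 + 0.21×13 + 0.11×28 + 0.06×23 = 7.1900
Strategy B: R₀ = 0.80×0 + 0.37×0 + 0.17×13 + 0.10×49 + 0.08×39 = 10.2300
Highest R₀: strategy B with 10.2300.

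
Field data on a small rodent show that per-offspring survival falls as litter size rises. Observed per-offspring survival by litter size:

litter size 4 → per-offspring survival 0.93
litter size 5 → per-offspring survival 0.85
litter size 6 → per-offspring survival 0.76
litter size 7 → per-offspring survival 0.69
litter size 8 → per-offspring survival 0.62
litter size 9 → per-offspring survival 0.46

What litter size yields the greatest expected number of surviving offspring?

8

Expected surviving offspring = c × s(c):
  c=4: 4 × 0.93 = 3.720
  c=5: 5 × 0.85 = 4.250
  c=6: 6 × 0.76 = 4.560
  c=7: 7 × 0.69 = 4.830
  c=8: 8 × 0.62 = 4.960
  c=9: 9 × 0.46 = 4.140
Maximum at c = 8 (4.960 surviving offspring).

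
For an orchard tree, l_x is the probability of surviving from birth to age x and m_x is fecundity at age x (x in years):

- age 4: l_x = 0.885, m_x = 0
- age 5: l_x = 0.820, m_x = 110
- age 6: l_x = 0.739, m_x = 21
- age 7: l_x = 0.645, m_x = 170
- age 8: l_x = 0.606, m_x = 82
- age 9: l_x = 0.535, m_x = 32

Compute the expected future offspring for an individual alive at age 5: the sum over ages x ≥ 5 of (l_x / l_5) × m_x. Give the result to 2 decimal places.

344.12

l_5 = 0.820. Conditional survival from age 5 to x is l_x / l_5.
  x=5: (0.820/0.820) × 110 = 110.0000
  x=6: (0.739/0.820) × 21 = 18.9256
  x=7: (0.645/0.820) × 170 = 133.7195
  x=8: (0.606/0.820) × 82 = 60.6000
  x=9: (0.535/0.820) × 32 = 20.8780
Sum = 110.0000 + 18.9256 + 133.7195 + 60.6000 + 20.8780 = 344.1232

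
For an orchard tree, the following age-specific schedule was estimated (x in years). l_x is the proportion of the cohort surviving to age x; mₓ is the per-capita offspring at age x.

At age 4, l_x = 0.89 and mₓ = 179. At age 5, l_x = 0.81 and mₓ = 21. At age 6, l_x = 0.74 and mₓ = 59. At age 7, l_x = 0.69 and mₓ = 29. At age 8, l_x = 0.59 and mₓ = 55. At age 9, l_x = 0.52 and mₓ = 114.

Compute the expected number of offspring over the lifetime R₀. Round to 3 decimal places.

R₀ = Σ l_x mₓ:
  age 4: 0.89 × 179 = 159.3100
  age 5: 0.81 × 21 = 17.0100
  age 6: 0.74 × 59 = 43.6600
  age 7: 0.69 × 29 = 20.0100
  age 8: 0.59 × 55 = 32.4500
  age 9: 0.52 × 114 = 59.2800
R₀ = 159.3100 + 17.0100 + 43.6600 + 20.0100 + 32.4500 + 59.2800 = 331.7200

331.720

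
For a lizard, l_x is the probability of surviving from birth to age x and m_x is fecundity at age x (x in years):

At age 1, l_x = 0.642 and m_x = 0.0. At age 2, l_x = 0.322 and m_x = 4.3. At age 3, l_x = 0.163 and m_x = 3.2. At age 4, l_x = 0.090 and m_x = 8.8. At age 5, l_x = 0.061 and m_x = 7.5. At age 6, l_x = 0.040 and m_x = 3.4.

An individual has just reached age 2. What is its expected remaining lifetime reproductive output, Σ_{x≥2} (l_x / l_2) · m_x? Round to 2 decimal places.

10.22

l_2 = 0.322. Conditional survival from age 2 to x is l_x / l_2.
  x=2: (0.322/0.322) × 4.3 = 4.3000
  x=3: (0.163/0.322) × 3.2 = 1.6199
  x=4: (0.090/0.322) × 8.8 = 2.4596
  x=5: (0.061/0.322) × 7.5 = 1.4208
  x=6: (0.040/0.322) × 3.4 = 0.4224
Sum = 4.3000 + 1.6199 + 2.4596 + 1.4208 + 0.4224 = 10.2227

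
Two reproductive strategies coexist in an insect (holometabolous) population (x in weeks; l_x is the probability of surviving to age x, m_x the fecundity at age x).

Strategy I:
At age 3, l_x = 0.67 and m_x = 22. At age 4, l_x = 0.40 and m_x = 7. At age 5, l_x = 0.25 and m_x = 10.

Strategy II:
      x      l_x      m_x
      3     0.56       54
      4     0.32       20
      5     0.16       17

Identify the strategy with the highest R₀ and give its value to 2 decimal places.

39.36

Strategy I: R₀ = 0.67×22 + 0.40×7 + 0.25×10 = 20.0400
Strategy II: R₀ = 0.56×54 + 0.32×20 + 0.16×17 = 39.3600
Highest R₀: strategy II with 39.3600.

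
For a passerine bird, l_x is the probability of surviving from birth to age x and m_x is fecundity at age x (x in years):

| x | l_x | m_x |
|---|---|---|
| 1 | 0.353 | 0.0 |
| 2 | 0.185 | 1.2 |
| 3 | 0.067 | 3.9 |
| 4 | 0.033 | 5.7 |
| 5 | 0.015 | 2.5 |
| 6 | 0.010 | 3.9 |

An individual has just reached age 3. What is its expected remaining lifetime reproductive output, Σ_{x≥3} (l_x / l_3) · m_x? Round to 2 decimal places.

l_3 = 0.067. Conditional survival from age 3 to x is l_x / l_3.
  x=3: (0.067/0.067) × 3.9 = 3.9000
  x=4: (0.033/0.067) × 5.7 = 2.8075
  x=5: (0.015/0.067) × 2.5 = 0.5597
  x=6: (0.010/0.067) × 3.9 = 0.5821
Sum = 3.9000 + 2.8075 + 0.5597 + 0.5821 = 7.8493

7.85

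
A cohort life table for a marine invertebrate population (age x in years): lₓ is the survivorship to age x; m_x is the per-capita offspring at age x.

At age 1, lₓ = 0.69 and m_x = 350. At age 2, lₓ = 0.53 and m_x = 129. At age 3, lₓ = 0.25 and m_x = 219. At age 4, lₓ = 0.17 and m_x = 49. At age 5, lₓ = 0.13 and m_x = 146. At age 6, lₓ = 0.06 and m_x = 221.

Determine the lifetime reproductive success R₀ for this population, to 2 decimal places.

405.19

R₀ = Σ lₓ m_x:
  age 1: 0.69 × 350 = 241.5000
  age 2: 0.53 × 129 = 68.3700
  age 3: 0.25 × 219 = 54.7500
  age 4: 0.17 × 49 = 8.3300
  age 5: 0.13 × 146 = 18.9800
  age 6: 0.06 × 221 = 13.2600
R₀ = 241.5000 + 68.3700 + 54.7500 + 8.3300 + 18.9800 + 13.2600 = 405.1900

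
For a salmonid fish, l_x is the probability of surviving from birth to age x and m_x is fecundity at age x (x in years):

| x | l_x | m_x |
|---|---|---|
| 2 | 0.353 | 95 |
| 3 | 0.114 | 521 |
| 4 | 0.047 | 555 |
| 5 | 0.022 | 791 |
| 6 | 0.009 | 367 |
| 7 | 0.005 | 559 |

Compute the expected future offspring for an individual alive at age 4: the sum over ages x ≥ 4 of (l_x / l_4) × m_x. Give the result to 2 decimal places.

l_4 = 0.047. Conditional survival from age 4 to x is l_x / l_4.
  x=4: (0.047/0.047) × 555 = 555.0000
  x=5: (0.022/0.047) × 791 = 370.2553
  x=6: (0.009/0.047) × 367 = 70.2766
  x=7: (0.005/0.047) × 559 = 59.4681
Sum = 555.0000 + 370.2553 + 70.2766 + 59.4681 = 1055.0000

1055.00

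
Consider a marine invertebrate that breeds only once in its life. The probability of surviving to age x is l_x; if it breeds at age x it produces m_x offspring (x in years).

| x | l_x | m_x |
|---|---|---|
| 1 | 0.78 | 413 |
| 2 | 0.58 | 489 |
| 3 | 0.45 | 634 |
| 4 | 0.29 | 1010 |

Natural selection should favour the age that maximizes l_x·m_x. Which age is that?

Expected offspring if breeding at age x = l_x × m_x:
  age 1: 0.78 × 413 = 322.140
  age 2: 0.58 × 489 = 283.620
  age 3: 0.45 × 634 = 285.300
  age 4: 0.29 × 1010 = 292.900
Maximum at age 1 (322.140).

1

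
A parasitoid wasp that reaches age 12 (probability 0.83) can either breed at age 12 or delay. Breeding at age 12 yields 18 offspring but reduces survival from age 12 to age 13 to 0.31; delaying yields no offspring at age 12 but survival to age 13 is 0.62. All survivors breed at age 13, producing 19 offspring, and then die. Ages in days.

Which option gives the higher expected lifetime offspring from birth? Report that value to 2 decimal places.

19.83

breed at age 12: R₀ = 0.83 × (18 + 0.31 × 19) = 0.83 × 23.8900 = 19.8287
delay to age 13: R₀ = 0.83 × (0.62 × 19) = 0.83 × 11.7800 = 9.7774
Higher: breed at age 12 (19.8287).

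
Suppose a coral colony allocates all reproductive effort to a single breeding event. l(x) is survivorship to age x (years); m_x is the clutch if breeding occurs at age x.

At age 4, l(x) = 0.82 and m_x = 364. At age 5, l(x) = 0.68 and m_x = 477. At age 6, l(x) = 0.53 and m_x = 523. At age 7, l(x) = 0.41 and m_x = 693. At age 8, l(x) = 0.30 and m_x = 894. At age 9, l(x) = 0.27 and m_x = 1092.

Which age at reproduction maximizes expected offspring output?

5

Expected offspring if breeding at age x = l(x) × m_x:
  age 4: 0.82 × 364 = 298.480
  age 5: 0.68 × 477 = 324.360
  age 6: 0.53 × 523 = 277.190
  age 7: 0.41 × 693 = 284.130
  age 8: 0.30 × 894 = 268.200
  age 9: 0.27 × 1092 = 294.840
Maximum at age 5 (324.360).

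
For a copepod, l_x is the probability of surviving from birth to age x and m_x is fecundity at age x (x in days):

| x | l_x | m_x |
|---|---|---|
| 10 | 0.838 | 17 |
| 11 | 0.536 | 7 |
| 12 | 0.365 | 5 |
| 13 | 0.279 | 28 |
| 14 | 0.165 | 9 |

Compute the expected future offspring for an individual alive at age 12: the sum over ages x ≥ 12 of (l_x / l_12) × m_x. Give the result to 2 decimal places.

l_12 = 0.365. Conditional survival from age 12 to x is l_x / l_12.
  x=12: (0.365/0.365) × 5 = 5.0000
  x=13: (0.279/0.365) × 28 = 21.4027
  x=14: (0.165/0.365) × 9 = 4.0685
Sum = 5.0000 + 21.4027 + 4.0685 = 30.4712

30.47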